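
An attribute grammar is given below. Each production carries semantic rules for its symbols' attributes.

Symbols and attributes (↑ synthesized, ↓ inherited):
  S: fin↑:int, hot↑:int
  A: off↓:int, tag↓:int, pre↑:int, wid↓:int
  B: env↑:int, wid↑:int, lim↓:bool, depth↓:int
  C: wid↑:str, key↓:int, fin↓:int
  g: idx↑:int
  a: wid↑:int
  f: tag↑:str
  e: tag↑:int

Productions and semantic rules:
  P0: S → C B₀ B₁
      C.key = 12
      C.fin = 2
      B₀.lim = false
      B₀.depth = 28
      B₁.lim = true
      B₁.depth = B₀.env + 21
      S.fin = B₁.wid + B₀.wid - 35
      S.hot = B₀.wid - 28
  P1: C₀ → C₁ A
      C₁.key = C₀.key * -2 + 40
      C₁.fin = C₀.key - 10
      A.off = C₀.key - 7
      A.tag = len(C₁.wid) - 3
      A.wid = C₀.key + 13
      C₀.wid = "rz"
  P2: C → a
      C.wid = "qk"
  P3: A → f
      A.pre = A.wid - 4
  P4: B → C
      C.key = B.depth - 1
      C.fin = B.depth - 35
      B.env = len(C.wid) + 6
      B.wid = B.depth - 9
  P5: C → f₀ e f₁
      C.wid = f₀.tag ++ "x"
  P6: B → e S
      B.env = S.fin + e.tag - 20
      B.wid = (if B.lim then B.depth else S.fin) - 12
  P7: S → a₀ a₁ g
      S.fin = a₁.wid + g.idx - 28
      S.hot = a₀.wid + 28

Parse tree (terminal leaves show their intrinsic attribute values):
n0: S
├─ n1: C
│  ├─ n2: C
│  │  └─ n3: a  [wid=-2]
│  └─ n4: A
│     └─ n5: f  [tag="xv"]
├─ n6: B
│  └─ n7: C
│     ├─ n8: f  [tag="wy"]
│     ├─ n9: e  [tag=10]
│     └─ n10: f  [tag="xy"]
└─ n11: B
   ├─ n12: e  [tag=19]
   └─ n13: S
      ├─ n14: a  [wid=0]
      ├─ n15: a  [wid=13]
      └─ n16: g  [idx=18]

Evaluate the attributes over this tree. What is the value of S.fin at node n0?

1. n1.key = 12  [12]
2. n1.fin = 2  [2]
3. n2.key = 16  [C₀.key * -2 + 40]
4. n2.fin = 2  [C₀.key - 10]
5. n3.wid = -2  [terminal]
6. n2.wid = "qk"  ["qk"]
7. n4.off = 5  [C₀.key - 7]
8. n4.tag = -1  [len(C₁.wid) - 3]
9. n4.wid = 25  [C₀.key + 13]
10. n5.tag = "xv"  [terminal]
11. n4.pre = 21  [A.wid - 4]
12. n1.wid = "rz"  ["rz"]
13. n6.lim = false  [false]
14. n6.depth = 28  [28]
15. n7.key = 27  [B.depth - 1]
16. n7.fin = -7  [B.depth - 35]
17. n8.tag = "wy"  [terminal]
18. n9.tag = 10  [terminal]
19. n10.tag = "xy"  [terminal]
20. n7.wid = "wyx"  [f₀.tag ++ "x"]
21. n6.env = 9  [len(C.wid) + 6]
22. n6.wid = 19  [B.depth - 9]
23. n11.lim = true  [true]
24. n11.depth = 30  [B₀.env + 21]
25. n12.tag = 19  [terminal]
26. n14.wid = 0  [terminal]
27. n15.wid = 13  [terminal]
28. n16.idx = 18  [terminal]
29. n13.fin = 3  [a₁.wid + g.idx - 28]
30. n13.hot = 28  [a₀.wid + 28]
31. n11.env = 2  [S.fin + e.tag - 20]
32. n11.wid = 18  [(if B.lim then B.depth else S.fin) - 12]
33. n0.fin = 2  [B₁.wid + B₀.wid - 35]
34. n0.hot = -9  [B₀.wid - 28]

2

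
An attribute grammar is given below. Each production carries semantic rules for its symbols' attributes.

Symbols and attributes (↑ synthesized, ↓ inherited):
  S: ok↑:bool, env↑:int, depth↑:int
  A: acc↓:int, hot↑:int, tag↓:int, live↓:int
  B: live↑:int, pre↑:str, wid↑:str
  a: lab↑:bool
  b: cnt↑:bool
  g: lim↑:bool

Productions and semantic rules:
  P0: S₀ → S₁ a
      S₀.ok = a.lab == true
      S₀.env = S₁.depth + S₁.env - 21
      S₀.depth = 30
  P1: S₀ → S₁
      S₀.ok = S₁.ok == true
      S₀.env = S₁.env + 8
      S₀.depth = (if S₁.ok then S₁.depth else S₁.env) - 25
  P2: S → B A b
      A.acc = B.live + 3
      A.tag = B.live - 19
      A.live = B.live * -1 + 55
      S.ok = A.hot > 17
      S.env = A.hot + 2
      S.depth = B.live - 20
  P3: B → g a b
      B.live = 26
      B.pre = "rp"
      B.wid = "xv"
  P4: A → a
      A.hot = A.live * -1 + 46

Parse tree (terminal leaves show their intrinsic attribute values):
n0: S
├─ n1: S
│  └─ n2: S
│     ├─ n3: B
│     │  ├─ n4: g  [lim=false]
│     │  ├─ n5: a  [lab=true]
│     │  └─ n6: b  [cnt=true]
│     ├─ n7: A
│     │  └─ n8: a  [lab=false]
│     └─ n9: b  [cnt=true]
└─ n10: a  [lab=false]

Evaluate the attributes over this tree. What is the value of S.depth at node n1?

-6

1. n4.lim = false  [terminal]
2. n5.lab = true  [terminal]
3. n6.cnt = true  [terminal]
4. n3.live = 26  [26]
5. n3.pre = "rp"  ["rp"]
6. n3.wid = "xv"  ["xv"]
7. n7.acc = 29  [B.live + 3]
8. n7.tag = 7  [B.live - 19]
9. n7.live = 29  [B.live * -1 + 55]
10. n8.lab = false  [terminal]
11. n7.hot = 17  [A.live * -1 + 46]
12. n9.cnt = true  [terminal]
13. n2.ok = false  [A.hot > 17]
14. n2.env = 19  [A.hot + 2]
15. n2.depth = 6  [B.live - 20]
16. n1.ok = false  [S₁.ok == true]
17. n1.env = 27  [S₁.env + 8]
18. n1.depth = -6  [(if S₁.ok then S₁.depth else S₁.env) - 25]
19. n10.lab = false  [terminal]
20. n0.ok = false  [a.lab == true]
21. n0.env = 0  [S₁.depth + S₁.env - 21]
22. n0.depth = 30  [30]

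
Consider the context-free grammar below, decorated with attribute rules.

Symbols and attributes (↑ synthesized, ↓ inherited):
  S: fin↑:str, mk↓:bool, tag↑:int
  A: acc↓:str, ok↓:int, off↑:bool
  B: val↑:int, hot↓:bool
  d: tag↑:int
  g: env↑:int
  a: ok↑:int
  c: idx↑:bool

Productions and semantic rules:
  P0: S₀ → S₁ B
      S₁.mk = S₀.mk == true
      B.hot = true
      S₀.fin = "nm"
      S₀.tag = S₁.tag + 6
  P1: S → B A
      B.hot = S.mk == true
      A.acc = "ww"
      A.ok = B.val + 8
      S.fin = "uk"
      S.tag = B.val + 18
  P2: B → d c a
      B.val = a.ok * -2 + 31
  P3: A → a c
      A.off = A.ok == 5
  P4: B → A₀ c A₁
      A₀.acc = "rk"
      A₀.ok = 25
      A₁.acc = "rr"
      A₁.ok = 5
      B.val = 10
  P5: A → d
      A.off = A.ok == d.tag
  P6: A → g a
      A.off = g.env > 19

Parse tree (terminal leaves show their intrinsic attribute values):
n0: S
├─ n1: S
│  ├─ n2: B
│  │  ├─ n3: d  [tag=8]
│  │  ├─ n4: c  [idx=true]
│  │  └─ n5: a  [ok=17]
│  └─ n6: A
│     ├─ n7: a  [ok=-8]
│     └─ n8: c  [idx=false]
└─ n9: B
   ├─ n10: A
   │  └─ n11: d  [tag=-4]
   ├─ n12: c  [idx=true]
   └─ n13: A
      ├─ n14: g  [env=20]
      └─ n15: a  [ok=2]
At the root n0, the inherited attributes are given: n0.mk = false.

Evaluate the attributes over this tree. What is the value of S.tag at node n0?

21

1. n0.mk = false  [given at root]
2. n1.mk = false  [S₀.mk == true]
3. n2.hot = false  [S.mk == true]
4. n3.tag = 8  [terminal]
5. n4.idx = true  [terminal]
6. n5.ok = 17  [terminal]
7. n2.val = -3  [a.ok * -2 + 31]
8. n6.acc = "ww"  ["ww"]
9. n6.ok = 5  [B.val + 8]
10. n7.ok = -8  [terminal]
11. n8.idx = false  [terminal]
12. n6.off = true  [A.ok == 5]
13. n1.fin = "uk"  ["uk"]
14. n1.tag = 15  [B.val + 18]
15. n9.hot = true  [true]
16. n10.acc = "rk"  ["rk"]
17. n10.ok = 25  [25]
18. n11.tag = -4  [terminal]
19. n10.off = false  [A.ok == d.tag]
20. n12.idx = true  [terminal]
21. n13.acc = "rr"  ["rr"]
22. n13.ok = 5  [5]
23. n14.env = 20  [terminal]
24. n15.ok = 2  [terminal]
25. n13.off = true  [g.env > 19]
26. n9.val = 10  [10]
27. n0.fin = "nm"  ["nm"]
28. n0.tag = 21  [S₁.tag + 6]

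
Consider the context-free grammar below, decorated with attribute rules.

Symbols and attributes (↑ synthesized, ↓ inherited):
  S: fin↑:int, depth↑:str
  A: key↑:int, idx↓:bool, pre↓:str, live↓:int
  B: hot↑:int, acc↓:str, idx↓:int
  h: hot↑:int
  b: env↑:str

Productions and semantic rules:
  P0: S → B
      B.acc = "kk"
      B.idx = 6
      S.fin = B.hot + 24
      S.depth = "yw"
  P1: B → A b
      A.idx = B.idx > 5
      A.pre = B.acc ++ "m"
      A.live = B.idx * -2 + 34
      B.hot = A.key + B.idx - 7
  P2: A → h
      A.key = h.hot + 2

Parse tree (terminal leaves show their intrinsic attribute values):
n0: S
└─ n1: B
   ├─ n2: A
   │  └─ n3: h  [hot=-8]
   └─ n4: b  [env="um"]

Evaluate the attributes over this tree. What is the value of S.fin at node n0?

17

1. n1.acc = "kk"  ["kk"]
2. n1.idx = 6  [6]
3. n2.idx = true  [B.idx > 5]
4. n2.pre = "kkm"  [B.acc ++ "m"]
5. n2.live = 22  [B.idx * -2 + 34]
6. n3.hot = -8  [terminal]
7. n2.key = -6  [h.hot + 2]
8. n4.env = "um"  [terminal]
9. n1.hot = -7  [A.key + B.idx - 7]
10. n0.fin = 17  [B.hot + 24]
11. n0.depth = "yw"  ["yw"]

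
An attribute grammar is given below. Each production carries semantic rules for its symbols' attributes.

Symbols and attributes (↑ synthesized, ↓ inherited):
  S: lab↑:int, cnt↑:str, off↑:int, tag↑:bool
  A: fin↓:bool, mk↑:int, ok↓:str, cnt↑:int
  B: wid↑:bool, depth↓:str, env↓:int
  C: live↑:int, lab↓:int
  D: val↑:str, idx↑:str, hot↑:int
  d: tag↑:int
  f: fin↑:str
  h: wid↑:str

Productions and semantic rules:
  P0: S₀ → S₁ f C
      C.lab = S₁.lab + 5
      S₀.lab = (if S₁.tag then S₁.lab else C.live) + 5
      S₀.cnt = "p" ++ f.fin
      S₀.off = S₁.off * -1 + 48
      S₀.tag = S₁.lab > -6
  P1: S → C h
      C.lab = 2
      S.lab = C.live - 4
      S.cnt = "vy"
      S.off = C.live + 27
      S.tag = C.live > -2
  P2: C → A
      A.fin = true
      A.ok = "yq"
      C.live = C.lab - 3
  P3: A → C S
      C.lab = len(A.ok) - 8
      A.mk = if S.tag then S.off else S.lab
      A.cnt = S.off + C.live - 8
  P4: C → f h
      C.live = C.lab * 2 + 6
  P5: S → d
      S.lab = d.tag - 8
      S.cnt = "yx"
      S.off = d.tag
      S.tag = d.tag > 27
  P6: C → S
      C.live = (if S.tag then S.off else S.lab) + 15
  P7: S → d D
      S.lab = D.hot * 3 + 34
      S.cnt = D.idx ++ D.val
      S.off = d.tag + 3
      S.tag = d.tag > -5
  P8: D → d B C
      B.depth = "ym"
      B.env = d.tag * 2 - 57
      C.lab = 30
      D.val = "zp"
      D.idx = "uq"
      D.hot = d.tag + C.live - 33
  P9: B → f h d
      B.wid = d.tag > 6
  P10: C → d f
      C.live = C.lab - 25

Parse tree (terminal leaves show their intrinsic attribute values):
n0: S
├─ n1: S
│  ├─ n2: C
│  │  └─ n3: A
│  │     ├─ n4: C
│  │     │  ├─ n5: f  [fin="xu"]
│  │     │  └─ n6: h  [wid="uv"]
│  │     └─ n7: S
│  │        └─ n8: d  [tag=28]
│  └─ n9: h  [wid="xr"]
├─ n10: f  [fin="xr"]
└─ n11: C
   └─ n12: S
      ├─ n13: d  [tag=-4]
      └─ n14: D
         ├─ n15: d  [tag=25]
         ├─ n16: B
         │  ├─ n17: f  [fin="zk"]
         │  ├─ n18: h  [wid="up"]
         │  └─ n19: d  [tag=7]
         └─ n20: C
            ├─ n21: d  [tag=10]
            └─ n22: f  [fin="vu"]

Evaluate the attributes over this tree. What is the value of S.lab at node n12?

25

1. n2.lab = 2  [2]
2. n3.fin = true  [true]
3. n3.ok = "yq"  ["yq"]
4. n4.lab = -6  [len(A.ok) - 8]
5. n5.fin = "xu"  [terminal]
6. n6.wid = "uv"  [terminal]
7. n4.live = -6  [C.lab * 2 + 6]
8. n8.tag = 28  [terminal]
9. n7.lab = 20  [d.tag - 8]
10. n7.cnt = "yx"  ["yx"]
11. n7.off = 28  [d.tag]
12. n7.tag = true  [d.tag > 27]
13. n3.mk = 28  [if S.tag then S.off else S.lab]
14. n3.cnt = 14  [S.off + C.live - 8]
15. n2.live = -1  [C.lab - 3]
16. n9.wid = "xr"  [terminal]
17. n1.lab = -5  [C.live - 4]
18. n1.cnt = "vy"  ["vy"]
19. n1.off = 26  [C.live + 27]
20. n1.tag = true  [C.live > -2]
21. n10.fin = "xr"  [terminal]
22. n11.lab = 0  [S₁.lab + 5]
23. n13.tag = -4  [terminal]
24. n15.tag = 25  [terminal]
25. n16.depth = "ym"  ["ym"]
26. n16.env = -7  [d.tag * 2 - 57]
27. n17.fin = "zk"  [terminal]
28. n18.wid = "up"  [terminal]
29. n19.tag = 7  [terminal]
30. n16.wid = true  [d.tag > 6]
31. n20.lab = 30  [30]
32. n21.tag = 10  [terminal]
33. n22.fin = "vu"  [terminal]
34. n20.live = 5  [C.lab - 25]
35. n14.val = "zp"  ["zp"]
36. n14.idx = "uq"  ["uq"]
37. n14.hot = -3  [d.tag + C.live - 33]
38. n12.lab = 25  [D.hot * 3 + 34]
39. n12.cnt = "uqzp"  [D.idx ++ D.val]
40. n12.off = -1  [d.tag + 3]
41. n12.tag = true  [d.tag > -5]
42. n11.live = 14  [(if S.tag then S.off else S.lab) + 15]
43. n0.lab = 0  [(if S₁.tag then S₁.lab else C.live) + 5]
44. n0.cnt = "pxr"  ["p" ++ f.fin]
45. n0.off = 22  [S₁.off * -1 + 48]
46. n0.tag = true  [S₁.lab > -6]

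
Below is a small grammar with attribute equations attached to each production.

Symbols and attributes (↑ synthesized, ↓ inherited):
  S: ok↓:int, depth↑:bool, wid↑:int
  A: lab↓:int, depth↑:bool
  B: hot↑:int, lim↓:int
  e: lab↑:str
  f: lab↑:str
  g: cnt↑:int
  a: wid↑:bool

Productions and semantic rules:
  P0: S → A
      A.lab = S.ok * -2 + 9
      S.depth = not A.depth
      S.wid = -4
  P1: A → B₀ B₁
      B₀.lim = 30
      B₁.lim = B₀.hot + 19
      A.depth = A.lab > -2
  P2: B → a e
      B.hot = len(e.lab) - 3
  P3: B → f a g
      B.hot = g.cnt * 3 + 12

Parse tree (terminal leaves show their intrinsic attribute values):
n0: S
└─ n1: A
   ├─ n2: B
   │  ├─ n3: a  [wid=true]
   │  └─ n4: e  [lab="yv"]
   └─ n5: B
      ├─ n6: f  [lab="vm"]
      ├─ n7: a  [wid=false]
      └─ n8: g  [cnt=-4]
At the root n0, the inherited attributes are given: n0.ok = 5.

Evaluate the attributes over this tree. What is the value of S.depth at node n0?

false

1. n0.ok = 5  [given at root]
2. n1.lab = -1  [S.ok * -2 + 9]
3. n2.lim = 30  [30]
4. n3.wid = true  [terminal]
5. n4.lab = "yv"  [terminal]
6. n2.hot = -1  [len(e.lab) - 3]
7. n5.lim = 18  [B₀.hot + 19]
8. n6.lab = "vm"  [terminal]
9. n7.wid = false  [terminal]
10. n8.cnt = -4  [terminal]
11. n5.hot = 0  [g.cnt * 3 + 12]
12. n1.depth = true  [A.lab > -2]
13. n0.depth = false  [not A.depth]
14. n0.wid = -4  [-4]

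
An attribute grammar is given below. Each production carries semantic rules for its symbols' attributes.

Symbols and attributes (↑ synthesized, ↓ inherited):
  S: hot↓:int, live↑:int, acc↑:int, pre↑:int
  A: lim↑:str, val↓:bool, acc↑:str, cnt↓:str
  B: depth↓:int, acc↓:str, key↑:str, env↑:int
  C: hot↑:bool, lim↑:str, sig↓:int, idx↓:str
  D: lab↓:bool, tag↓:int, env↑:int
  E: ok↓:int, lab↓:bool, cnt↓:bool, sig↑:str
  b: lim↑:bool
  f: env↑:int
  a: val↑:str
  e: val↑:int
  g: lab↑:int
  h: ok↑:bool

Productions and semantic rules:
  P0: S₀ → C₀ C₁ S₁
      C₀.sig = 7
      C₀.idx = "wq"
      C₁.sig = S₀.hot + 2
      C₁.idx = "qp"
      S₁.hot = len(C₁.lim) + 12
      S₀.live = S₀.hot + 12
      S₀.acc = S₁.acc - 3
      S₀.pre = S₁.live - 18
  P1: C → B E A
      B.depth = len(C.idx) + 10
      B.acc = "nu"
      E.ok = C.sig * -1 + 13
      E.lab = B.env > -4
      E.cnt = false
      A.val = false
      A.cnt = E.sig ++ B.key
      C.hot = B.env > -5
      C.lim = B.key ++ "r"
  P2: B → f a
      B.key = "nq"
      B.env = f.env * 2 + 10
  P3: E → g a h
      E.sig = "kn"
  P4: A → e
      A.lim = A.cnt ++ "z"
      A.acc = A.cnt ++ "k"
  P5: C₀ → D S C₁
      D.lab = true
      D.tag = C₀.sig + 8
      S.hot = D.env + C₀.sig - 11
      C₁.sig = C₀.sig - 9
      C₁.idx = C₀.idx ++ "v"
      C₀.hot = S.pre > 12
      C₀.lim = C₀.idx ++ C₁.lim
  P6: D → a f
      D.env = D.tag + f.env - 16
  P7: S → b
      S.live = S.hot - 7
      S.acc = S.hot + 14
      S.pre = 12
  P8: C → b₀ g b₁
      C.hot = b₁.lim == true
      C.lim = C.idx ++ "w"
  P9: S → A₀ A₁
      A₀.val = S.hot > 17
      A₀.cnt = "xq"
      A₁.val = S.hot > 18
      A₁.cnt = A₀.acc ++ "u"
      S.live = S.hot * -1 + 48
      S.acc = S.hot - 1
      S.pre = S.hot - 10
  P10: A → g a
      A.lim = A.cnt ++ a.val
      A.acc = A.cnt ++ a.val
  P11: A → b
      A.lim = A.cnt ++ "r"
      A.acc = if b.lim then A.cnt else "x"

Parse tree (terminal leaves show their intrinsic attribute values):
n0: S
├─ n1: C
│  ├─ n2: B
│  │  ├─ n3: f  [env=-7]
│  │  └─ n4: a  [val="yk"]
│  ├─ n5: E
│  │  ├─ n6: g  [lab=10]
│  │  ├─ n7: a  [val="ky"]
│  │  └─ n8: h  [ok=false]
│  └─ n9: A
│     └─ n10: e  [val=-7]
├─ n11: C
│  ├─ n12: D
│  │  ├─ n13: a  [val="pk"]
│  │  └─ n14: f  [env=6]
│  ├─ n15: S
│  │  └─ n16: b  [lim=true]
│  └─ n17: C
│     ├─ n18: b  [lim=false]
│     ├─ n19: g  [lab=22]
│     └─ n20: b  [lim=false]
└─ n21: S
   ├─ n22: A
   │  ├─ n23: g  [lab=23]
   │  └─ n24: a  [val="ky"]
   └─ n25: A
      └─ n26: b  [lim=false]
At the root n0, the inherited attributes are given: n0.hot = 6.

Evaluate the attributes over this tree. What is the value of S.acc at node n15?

17

1. n0.hot = 6  [given at root]
2. n1.sig = 7  [7]
3. n1.idx = "wq"  ["wq"]
4. n2.depth = 12  [len(C.idx) + 10]
5. n2.acc = "nu"  ["nu"]
6. n3.env = -7  [terminal]
7. n4.val = "yk"  [terminal]
8. n2.key = "nq"  ["nq"]
9. n2.env = -4  [f.env * 2 + 10]
10. n5.ok = 6  [C.sig * -1 + 13]
11. n5.lab = false  [B.env > -4]
12. n5.cnt = false  [false]
13. n6.lab = 10  [terminal]
14. n7.val = "ky"  [terminal]
15. n8.ok = false  [terminal]
16. n5.sig = "kn"  ["kn"]
17. n9.val = false  [false]
18. n9.cnt = "knnq"  [E.sig ++ B.key]
19. n10.val = -7  [terminal]
20. n9.lim = "knnqz"  [A.cnt ++ "z"]
21. n9.acc = "knnqk"  [A.cnt ++ "k"]
22. n1.hot = true  [B.env > -5]
23. n1.lim = "nqr"  [B.key ++ "r"]
24. n11.sig = 8  [S₀.hot + 2]
25. n11.idx = "qp"  ["qp"]
26. n12.lab = true  [true]
27. n12.tag = 16  [C₀.sig + 8]
28. n13.val = "pk"  [terminal]
29. n14.env = 6  [terminal]
30. n12.env = 6  [D.tag + f.env - 16]
31. n15.hot = 3  [D.env + C₀.sig - 11]
32. n16.lim = true  [terminal]
33. n15.live = -4  [S.hot - 7]
34. n15.acc = 17  [S.hot + 14]
35. n15.pre = 12  [12]
36. n17.sig = -1  [C₀.sig - 9]
37. n17.idx = "qpv"  [C₀.idx ++ "v"]
38. n18.lim = false  [terminal]
39. n19.lab = 22  [terminal]
40. n20.lim = false  [terminal]
41. n17.hot = false  [b₁.lim == true]
42. n17.lim = "qpvw"  [C.idx ++ "w"]
43. n11.hot = false  [S.pre > 12]
44. n11.lim = "qpqpvw"  [C₀.idx ++ C₁.lim]
45. n21.hot = 18  [len(C₁.lim) + 12]
46. n22.val = true  [S.hot > 17]
47. n22.cnt = "xq"  ["xq"]
48. n23.lab = 23  [terminal]
49. n24.val = "ky"  [terminal]
50. n22.lim = "xqky"  [A.cnt ++ a.val]
51. n22.acc = "xqky"  [A.cnt ++ a.val]
52. n25.val = false  [S.hot > 18]
53. n25.cnt = "xqkyu"  [A₀.acc ++ "u"]
54. n26.lim = false  [terminal]
55. n25.lim = "xqkyur"  [A.cnt ++ "r"]
56. n25.acc = "x"  [if b.lim then A.cnt else "x"]
57. n21.live = 30  [S.hot * -1 + 48]
58. n21.acc = 17  [S.hot - 1]
59. n21.pre = 8  [S.hot - 10]
60. n0.live = 18  [S₀.hot + 12]
61. n0.acc = 14  [S₁.acc - 3]
62. n0.pre = 12  [S₁.live - 18]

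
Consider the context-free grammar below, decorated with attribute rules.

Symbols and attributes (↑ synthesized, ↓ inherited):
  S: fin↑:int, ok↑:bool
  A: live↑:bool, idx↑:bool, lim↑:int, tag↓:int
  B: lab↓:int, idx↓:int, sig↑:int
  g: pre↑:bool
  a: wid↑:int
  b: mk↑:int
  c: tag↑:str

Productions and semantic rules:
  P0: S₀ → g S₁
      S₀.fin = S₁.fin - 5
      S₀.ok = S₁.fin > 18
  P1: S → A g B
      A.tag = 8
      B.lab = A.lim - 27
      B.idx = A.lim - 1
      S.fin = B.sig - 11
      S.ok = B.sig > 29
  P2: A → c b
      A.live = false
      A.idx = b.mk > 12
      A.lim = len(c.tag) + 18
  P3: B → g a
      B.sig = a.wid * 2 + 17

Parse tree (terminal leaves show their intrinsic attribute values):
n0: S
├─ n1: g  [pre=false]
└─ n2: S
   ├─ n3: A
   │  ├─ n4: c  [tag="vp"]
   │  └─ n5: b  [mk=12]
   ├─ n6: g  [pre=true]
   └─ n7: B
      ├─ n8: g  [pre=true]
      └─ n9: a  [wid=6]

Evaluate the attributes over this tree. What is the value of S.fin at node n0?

1. n1.pre = false  [terminal]
2. n3.tag = 8  [8]
3. n4.tag = "vp"  [terminal]
4. n5.mk = 12  [terminal]
5. n3.live = false  [false]
6. n3.idx = false  [b.mk > 12]
7. n3.lim = 20  [len(c.tag) + 18]
8. n6.pre = true  [terminal]
9. n7.lab = -7  [A.lim - 27]
10. n7.idx = 19  [A.lim - 1]
11. n8.pre = true  [terminal]
12. n9.wid = 6  [terminal]
13. n7.sig = 29  [a.wid * 2 + 17]
14. n2.fin = 18  [B.sig - 11]
15. n2.ok = false  [B.sig > 29]
16. n0.fin = 13  [S₁.fin - 5]
17. n0.ok = false  [S₁.fin > 18]

13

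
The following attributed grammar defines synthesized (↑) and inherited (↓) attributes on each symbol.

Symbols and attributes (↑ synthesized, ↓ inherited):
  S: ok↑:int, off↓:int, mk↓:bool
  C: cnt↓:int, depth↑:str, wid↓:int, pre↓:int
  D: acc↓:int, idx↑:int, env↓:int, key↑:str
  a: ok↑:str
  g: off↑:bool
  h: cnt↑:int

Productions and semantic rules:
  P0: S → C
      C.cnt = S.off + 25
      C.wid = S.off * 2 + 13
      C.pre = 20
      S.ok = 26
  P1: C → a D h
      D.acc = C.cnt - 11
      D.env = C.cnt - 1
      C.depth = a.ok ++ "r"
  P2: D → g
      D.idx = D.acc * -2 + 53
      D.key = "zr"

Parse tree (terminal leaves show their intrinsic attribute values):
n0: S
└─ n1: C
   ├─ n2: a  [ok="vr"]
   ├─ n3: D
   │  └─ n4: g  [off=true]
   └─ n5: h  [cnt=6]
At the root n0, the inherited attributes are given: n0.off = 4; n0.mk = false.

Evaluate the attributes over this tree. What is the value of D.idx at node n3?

17

1. n0.off = 4  [given at root]
2. n0.mk = false  [given at root]
3. n1.cnt = 29  [S.off + 25]
4. n1.wid = 21  [S.off * 2 + 13]
5. n1.pre = 20  [20]
6. n2.ok = "vr"  [terminal]
7. n3.acc = 18  [C.cnt - 11]
8. n3.env = 28  [C.cnt - 1]
9. n4.off = true  [terminal]
10. n3.idx = 17  [D.acc * -2 + 53]
11. n3.key = "zr"  ["zr"]
12. n5.cnt = 6  [terminal]
13. n1.depth = "vrr"  [a.ok ++ "r"]
14. n0.ok = 26  [26]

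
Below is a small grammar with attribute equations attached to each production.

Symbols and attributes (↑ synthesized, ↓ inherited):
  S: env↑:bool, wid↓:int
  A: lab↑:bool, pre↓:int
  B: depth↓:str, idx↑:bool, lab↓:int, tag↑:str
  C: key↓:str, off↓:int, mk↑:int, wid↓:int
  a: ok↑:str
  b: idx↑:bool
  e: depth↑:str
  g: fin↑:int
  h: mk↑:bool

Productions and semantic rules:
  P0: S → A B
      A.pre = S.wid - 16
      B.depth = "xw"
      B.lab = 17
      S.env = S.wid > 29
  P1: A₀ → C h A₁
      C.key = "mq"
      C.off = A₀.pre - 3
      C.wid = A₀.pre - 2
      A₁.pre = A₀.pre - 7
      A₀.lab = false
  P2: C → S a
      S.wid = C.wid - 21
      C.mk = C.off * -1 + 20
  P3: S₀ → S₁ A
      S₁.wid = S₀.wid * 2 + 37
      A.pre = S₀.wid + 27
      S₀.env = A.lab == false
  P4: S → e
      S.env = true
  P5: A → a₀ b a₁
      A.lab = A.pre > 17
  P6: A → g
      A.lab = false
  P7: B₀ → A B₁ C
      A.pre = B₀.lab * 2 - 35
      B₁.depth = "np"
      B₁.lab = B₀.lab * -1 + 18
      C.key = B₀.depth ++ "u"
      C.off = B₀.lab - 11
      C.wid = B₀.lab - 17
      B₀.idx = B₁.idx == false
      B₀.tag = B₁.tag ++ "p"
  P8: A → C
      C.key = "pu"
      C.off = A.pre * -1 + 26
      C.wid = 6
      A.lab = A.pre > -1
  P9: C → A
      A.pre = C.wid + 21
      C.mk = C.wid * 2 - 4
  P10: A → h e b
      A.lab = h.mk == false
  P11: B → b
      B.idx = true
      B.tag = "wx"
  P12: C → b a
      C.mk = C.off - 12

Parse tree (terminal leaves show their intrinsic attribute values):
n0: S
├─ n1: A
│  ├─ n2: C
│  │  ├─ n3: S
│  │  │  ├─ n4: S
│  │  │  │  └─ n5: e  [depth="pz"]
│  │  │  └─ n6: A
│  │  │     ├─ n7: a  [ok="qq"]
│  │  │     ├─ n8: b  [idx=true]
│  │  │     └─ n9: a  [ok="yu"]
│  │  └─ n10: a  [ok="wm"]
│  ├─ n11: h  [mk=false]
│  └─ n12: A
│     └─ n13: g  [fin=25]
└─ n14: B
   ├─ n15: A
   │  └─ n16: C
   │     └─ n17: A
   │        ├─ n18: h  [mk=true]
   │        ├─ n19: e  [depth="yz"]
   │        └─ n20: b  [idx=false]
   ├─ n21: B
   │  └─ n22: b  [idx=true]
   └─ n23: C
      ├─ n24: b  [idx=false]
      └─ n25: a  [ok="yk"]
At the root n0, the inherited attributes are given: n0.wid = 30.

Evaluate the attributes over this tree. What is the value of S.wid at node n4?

19

1. n0.wid = 30  [given at root]
2. n1.pre = 14  [S.wid - 16]
3. n2.key = "mq"  ["mq"]
4. n2.off = 11  [A₀.pre - 3]
5. n2.wid = 12  [A₀.pre - 2]
6. n3.wid = -9  [C.wid - 21]
7. n4.wid = 19  [S₀.wid * 2 + 37]
8. n5.depth = "pz"  [terminal]
9. n4.env = true  [true]
10. n6.pre = 18  [S₀.wid + 27]
11. n7.ok = "qq"  [terminal]
12. n8.idx = true  [terminal]
13. n9.ok = "yu"  [terminal]
14. n6.lab = true  [A.pre > 17]
15. n3.env = false  [A.lab == false]
16. n10.ok = "wm"  [terminal]
17. n2.mk = 9  [C.off * -1 + 20]
18. n11.mk = false  [terminal]
19. n12.pre = 7  [A₀.pre - 7]
20. n13.fin = 25  [terminal]
21. n12.lab = false  [false]
22. n1.lab = false  [false]
23. n14.depth = "xw"  ["xw"]
24. n14.lab = 17  [17]
25. n15.pre = -1  [B₀.lab * 2 - 35]
26. n16.key = "pu"  ["pu"]
27. n16.off = 27  [A.pre * -1 + 26]
28. n16.wid = 6  [6]
29. n17.pre = 27  [C.wid + 21]
30. n18.mk = true  [terminal]
31. n19.depth = "yz"  [terminal]
32. n20.idx = false  [terminal]
33. n17.lab = false  [h.mk == false]
34. n16.mk = 8  [C.wid * 2 - 4]
35. n15.lab = false  [A.pre > -1]
36. n21.depth = "np"  ["np"]
37. n21.lab = 1  [B₀.lab * -1 + 18]
38. n22.idx = true  [terminal]
39. n21.idx = true  [true]
40. n21.tag = "wx"  ["wx"]
41. n23.key = "xwu"  [B₀.depth ++ "u"]
42. n23.off = 6  [B₀.lab - 11]
43. n23.wid = 0  [B₀.lab - 17]
44. n24.idx = false  [terminal]
45. n25.ok = "yk"  [terminal]
46. n23.mk = -6  [C.off - 12]
47. n14.idx = false  [B₁.idx == false]
48. n14.tag = "wxp"  [B₁.tag ++ "p"]
49. n0.env = true  [S.wid > 29]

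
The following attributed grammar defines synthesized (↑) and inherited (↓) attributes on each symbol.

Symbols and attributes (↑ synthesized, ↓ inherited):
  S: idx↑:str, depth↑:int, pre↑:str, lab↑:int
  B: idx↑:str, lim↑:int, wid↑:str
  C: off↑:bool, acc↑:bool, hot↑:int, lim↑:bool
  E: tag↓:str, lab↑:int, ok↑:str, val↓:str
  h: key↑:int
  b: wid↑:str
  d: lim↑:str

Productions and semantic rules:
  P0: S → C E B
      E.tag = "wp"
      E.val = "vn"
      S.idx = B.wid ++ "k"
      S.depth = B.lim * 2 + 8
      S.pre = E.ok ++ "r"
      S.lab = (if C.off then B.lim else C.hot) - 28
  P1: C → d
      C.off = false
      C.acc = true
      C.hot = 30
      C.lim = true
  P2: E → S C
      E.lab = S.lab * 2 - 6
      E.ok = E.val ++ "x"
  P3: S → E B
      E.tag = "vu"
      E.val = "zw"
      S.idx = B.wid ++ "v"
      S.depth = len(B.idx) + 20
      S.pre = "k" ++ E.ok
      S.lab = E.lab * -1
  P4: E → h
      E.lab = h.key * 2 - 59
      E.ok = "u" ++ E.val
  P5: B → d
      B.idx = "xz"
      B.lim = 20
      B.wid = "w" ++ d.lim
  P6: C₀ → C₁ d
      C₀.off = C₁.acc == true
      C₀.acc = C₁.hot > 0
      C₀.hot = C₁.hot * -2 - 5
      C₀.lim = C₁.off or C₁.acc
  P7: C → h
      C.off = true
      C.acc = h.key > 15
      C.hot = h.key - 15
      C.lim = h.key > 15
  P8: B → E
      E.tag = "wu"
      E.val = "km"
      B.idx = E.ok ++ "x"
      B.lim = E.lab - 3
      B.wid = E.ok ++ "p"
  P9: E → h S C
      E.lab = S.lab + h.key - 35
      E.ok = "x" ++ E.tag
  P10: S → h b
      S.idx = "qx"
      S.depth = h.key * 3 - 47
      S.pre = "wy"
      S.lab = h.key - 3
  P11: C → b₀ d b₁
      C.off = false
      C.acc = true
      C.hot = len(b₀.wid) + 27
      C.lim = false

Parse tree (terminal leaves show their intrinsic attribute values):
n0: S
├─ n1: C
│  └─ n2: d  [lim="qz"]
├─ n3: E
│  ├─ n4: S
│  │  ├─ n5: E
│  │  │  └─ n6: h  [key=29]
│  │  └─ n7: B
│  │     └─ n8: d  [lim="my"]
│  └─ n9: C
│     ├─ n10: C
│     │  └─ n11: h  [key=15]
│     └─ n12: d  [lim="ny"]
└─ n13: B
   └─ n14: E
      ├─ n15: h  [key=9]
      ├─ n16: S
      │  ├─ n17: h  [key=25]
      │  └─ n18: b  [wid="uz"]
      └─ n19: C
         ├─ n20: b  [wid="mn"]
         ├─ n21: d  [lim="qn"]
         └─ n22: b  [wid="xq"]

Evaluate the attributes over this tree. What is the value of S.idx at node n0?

"xwupk"

1. n2.lim = "qz"  [terminal]
2. n1.off = false  [false]
3. n1.acc = true  [true]
4. n1.hot = 30  [30]
5. n1.lim = true  [true]
6. n3.tag = "wp"  ["wp"]
7. n3.val = "vn"  ["vn"]
8. n5.tag = "vu"  ["vu"]
9. n5.val = "zw"  ["zw"]
10. n6.key = 29  [terminal]
11. n5.lab = -1  [h.key * 2 - 59]
12. n5.ok = "uzw"  ["u" ++ E.val]
13. n8.lim = "my"  [terminal]
14. n7.idx = "xz"  ["xz"]
15. n7.lim = 20  [20]
16. n7.wid = "wmy"  ["w" ++ d.lim]
17. n4.idx = "wmyv"  [B.wid ++ "v"]
18. n4.depth = 22  [len(B.idx) + 20]
19. n4.pre = "kuzw"  ["k" ++ E.ok]
20. n4.lab = 1  [E.lab * -1]
21. n11.key = 15  [terminal]
22. n10.off = true  [true]
23. n10.acc = false  [h.key > 15]
24. n10.hot = 0  [h.key - 15]
25. n10.lim = false  [h.key > 15]
26. n12.lim = "ny"  [terminal]
27. n9.off = false  [C₁.acc == true]
28. n9.acc = false  [C₁.hot > 0]
29. n9.hot = -5  [C₁.hot * -2 - 5]
30. n9.lim = true  [C₁.off or C₁.acc]
31. n3.lab = -4  [S.lab * 2 - 6]
32. n3.ok = "vnx"  [E.val ++ "x"]
33. n14.tag = "wu"  ["wu"]
34. n14.val = "km"  ["km"]
35. n15.key = 9  [terminal]
36. n17.key = 25  [terminal]
37. n18.wid = "uz"  [terminal]
38. n16.idx = "qx"  ["qx"]
39. n16.depth = 28  [h.key * 3 - 47]
40. n16.pre = "wy"  ["wy"]
41. n16.lab = 22  [h.key - 3]
42. n20.wid = "mn"  [terminal]
43. n21.lim = "qn"  [terminal]
44. n22.wid = "xq"  [terminal]
45. n19.off = false  [false]
46. n19.acc = true  [true]
47. n19.hot = 29  [len(b₀.wid) + 27]
48. n19.lim = false  [false]
49. n14.lab = -4  [S.lab + h.key - 35]
50. n14.ok = "xwu"  ["x" ++ E.tag]
51. n13.idx = "xwux"  [E.ok ++ "x"]
52. n13.lim = -7  [E.lab - 3]
53. n13.wid = "xwup"  [E.ok ++ "p"]
54. n0.idx = "xwupk"  [B.wid ++ "k"]
55. n0.depth = -6  [B.lim * 2 + 8]
56. n0.pre = "vnxr"  [E.ok ++ "r"]
57. n0.lab = 2  [(if C.off then B.lim else C.hot) - 28]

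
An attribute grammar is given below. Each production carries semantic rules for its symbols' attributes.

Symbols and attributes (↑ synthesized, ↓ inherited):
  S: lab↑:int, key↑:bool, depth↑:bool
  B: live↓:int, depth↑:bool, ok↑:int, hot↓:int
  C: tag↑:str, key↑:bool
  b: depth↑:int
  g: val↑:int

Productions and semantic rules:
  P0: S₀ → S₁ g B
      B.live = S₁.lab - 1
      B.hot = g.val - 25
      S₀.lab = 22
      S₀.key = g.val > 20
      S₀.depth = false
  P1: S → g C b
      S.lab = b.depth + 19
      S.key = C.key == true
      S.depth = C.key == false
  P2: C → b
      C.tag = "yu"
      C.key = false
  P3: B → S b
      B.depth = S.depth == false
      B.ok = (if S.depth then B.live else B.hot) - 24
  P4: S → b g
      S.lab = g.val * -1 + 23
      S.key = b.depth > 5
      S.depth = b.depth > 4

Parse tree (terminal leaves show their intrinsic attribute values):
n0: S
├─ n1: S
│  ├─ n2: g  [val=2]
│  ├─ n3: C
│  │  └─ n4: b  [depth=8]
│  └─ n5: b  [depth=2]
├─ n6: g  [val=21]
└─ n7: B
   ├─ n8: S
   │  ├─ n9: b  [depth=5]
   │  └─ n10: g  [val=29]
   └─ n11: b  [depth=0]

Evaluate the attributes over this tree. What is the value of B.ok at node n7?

-4

1. n2.val = 2  [terminal]
2. n4.depth = 8  [terminal]
3. n3.tag = "yu"  ["yu"]
4. n3.key = false  [false]
5. n5.depth = 2  [terminal]
6. n1.lab = 21  [b.depth + 19]
7. n1.key = false  [C.key == true]
8. n1.depth = true  [C.key == false]
9. n6.val = 21  [terminal]
10. n7.live = 20  [S₁.lab - 1]
11. n7.hot = -4  [g.val - 25]
12. n9.depth = 5  [terminal]
13. n10.val = 29  [terminal]
14. n8.lab = -6  [g.val * -1 + 23]
15. n8.key = false  [b.depth > 5]
16. n8.depth = true  [b.depth > 4]
17. n11.depth = 0  [terminal]
18. n7.depth = false  [S.depth == false]
19. n7.ok = -4  [(if S.depth then B.live else B.hot) - 24]
20. n0.lab = 22  [22]
21. n0.key = true  [g.val > 20]
22. n0.depth = false  [false]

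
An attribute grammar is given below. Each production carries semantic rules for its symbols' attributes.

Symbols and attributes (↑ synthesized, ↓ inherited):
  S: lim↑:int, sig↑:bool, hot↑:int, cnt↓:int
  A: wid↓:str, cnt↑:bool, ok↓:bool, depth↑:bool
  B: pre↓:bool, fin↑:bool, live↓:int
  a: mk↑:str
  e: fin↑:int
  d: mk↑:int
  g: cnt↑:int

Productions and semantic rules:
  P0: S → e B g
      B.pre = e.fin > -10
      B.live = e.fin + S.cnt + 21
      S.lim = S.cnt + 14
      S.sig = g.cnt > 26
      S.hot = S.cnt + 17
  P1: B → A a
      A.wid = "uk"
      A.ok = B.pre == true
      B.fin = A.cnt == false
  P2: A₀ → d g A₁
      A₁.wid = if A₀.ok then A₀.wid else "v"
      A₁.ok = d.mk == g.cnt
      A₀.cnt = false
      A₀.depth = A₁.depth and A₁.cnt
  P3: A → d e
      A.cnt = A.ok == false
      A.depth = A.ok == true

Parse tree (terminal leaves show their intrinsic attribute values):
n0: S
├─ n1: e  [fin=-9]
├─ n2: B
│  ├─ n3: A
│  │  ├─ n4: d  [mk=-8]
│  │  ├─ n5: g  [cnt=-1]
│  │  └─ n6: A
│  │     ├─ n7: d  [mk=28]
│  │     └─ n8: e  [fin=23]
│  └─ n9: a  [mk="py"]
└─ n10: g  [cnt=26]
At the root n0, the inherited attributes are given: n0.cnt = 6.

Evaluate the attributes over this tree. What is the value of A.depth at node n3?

1. n0.cnt = 6  [given at root]
2. n1.fin = -9  [terminal]
3. n2.pre = true  [e.fin > -10]
4. n2.live = 18  [e.fin + S.cnt + 21]
5. n3.wid = "uk"  ["uk"]
6. n3.ok = true  [B.pre == true]
7. n4.mk = -8  [terminal]
8. n5.cnt = -1  [terminal]
9. n6.wid = "uk"  [if A₀.ok then A₀.wid else "v"]
10. n6.ok = false  [d.mk == g.cnt]
11. n7.mk = 28  [terminal]
12. n8.fin = 23  [terminal]
13. n6.cnt = true  [A.ok == false]
14. n6.depth = false  [A.ok == true]
15. n3.cnt = false  [false]
16. n3.depth = false  [A₁.depth and A₁.cnt]
17. n9.mk = "py"  [terminal]
18. n2.fin = true  [A.cnt == false]
19. n10.cnt = 26  [terminal]
20. n0.lim = 20  [S.cnt + 14]
21. n0.sig = false  [g.cnt > 26]
22. n0.hot = 23  [S.cnt + 17]

false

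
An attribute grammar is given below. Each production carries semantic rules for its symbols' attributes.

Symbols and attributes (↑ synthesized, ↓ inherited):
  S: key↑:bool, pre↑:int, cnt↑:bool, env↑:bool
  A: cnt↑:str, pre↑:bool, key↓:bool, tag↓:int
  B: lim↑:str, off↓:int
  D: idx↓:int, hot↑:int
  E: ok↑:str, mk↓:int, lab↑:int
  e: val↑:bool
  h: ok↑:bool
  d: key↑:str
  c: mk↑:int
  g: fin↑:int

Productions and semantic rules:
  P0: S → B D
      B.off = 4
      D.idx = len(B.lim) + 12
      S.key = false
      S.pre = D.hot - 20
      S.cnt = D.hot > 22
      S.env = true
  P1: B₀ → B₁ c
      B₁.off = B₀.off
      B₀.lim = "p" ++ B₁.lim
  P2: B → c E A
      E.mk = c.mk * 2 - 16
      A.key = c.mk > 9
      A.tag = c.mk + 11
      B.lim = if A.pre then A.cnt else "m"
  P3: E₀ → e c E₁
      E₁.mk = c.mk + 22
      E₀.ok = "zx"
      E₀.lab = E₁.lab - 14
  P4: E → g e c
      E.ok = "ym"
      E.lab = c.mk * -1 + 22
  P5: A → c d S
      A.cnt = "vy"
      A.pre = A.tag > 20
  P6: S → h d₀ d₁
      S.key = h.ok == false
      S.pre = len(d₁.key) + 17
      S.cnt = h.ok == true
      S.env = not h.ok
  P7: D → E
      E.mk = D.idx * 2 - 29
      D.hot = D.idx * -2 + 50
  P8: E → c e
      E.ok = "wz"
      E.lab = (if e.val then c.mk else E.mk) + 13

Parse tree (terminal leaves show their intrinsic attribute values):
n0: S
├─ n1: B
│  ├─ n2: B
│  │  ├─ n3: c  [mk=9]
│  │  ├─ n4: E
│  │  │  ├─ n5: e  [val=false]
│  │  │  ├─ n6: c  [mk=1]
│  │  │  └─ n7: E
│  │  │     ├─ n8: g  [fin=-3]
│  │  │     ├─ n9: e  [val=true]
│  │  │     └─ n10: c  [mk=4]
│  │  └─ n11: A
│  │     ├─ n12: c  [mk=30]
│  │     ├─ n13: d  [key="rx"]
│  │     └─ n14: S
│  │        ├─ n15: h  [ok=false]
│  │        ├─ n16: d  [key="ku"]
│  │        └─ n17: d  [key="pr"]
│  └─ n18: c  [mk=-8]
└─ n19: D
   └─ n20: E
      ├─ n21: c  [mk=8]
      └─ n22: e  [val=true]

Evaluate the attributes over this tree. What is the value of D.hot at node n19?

22

1. n1.off = 4  [4]
2. n2.off = 4  [B₀.off]
3. n3.mk = 9  [terminal]
4. n4.mk = 2  [c.mk * 2 - 16]
5. n5.val = false  [terminal]
6. n6.mk = 1  [terminal]
7. n7.mk = 23  [c.mk + 22]
8. n8.fin = -3  [terminal]
9. n9.val = true  [terminal]
10. n10.mk = 4  [terminal]
11. n7.ok = "ym"  ["ym"]
12. n7.lab = 18  [c.mk * -1 + 22]
13. n4.ok = "zx"  ["zx"]
14. n4.lab = 4  [E₁.lab - 14]
15. n11.key = false  [c.mk > 9]
16. n11.tag = 20  [c.mk + 11]
17. n12.mk = 30  [terminal]
18. n13.key = "rx"  [terminal]
19. n15.ok = false  [terminal]
20. n16.key = "ku"  [terminal]
21. n17.key = "pr"  [terminal]
22. n14.key = true  [h.ok == false]
23. n14.pre = 19  [len(d₁.key) + 17]
24. n14.cnt = false  [h.ok == true]
25. n14.env = true  [not h.ok]
26. n11.cnt = "vy"  ["vy"]
27. n11.pre = false  [A.tag > 20]
28. n2.lim = "m"  [if A.pre then A.cnt else "m"]
29. n18.mk = -8  [terminal]
30. n1.lim = "pm"  ["p" ++ B₁.lim]
31. n19.idx = 14  [len(B.lim) + 12]
32. n20.mk = -1  [D.idx * 2 - 29]
33. n21.mk = 8  [terminal]
34. n22.val = true  [terminal]
35. n20.ok = "wz"  ["wz"]
36. n20.lab = 21  [(if e.val then c.mk else E.mk) + 13]
37. n19.hot = 22  [D.idx * -2 + 50]
38. n0.key = false  [false]
39. n0.pre = 2  [D.hot - 20]
40. n0.cnt = false  [D.hot > 22]
41. n0.env = true  [true]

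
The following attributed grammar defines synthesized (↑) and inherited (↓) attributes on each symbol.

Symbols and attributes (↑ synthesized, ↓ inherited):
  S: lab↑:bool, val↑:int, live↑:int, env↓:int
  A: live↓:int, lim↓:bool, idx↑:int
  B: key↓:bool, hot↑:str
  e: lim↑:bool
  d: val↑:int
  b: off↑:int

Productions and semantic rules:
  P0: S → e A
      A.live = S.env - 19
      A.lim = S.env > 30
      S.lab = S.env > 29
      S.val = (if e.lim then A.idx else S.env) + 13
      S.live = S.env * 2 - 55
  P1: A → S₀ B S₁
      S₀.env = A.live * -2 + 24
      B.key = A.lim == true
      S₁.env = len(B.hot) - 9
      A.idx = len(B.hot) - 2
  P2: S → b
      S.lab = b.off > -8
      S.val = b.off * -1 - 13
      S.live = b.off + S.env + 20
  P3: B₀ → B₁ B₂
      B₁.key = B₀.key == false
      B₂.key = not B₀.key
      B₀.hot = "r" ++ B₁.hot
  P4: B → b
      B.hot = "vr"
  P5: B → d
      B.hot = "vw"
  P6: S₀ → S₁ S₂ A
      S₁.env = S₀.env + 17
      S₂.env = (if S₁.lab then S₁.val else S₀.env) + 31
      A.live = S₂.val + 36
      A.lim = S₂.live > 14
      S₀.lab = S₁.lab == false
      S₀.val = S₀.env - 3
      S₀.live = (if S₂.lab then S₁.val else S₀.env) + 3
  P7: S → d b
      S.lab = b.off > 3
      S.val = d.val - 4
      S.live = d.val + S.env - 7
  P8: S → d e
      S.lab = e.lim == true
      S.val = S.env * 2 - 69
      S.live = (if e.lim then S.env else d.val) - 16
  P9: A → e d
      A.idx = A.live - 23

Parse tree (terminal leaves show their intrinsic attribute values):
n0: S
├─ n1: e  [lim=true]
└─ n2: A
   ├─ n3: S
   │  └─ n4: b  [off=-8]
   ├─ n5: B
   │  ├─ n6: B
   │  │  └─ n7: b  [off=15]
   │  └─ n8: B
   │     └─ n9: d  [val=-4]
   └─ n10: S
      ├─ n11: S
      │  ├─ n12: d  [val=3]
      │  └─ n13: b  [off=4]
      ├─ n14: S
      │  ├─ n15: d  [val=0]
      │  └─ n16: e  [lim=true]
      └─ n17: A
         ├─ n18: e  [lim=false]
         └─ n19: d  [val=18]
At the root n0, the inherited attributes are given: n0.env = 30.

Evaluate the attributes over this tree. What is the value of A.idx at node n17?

4

1. n0.env = 30  [given at root]
2. n1.lim = true  [terminal]
3. n2.live = 11  [S.env - 19]
4. n2.lim = false  [S.env > 30]
5. n3.env = 2  [A.live * -2 + 24]
6. n4.off = -8  [terminal]
7. n3.lab = false  [b.off > -8]
8. n3.val = -5  [b.off * -1 - 13]
9. n3.live = 14  [b.off + S.env + 20]
10. n5.key = false  [A.lim == true]
11. n6.key = true  [B₀.key == false]
12. n7.off = 15  [terminal]
13. n6.hot = "vr"  ["vr"]
14. n8.key = true  [not B₀.key]
15. n9.val = -4  [terminal]
16. n8.hot = "vw"  ["vw"]
17. n5.hot = "rvr"  ["r" ++ B₁.hot]
18. n10.env = -6  [len(B.hot) - 9]
19. n11.env = 11  [S₀.env + 17]
20. n12.val = 3  [terminal]
21. n13.off = 4  [terminal]
22. n11.lab = true  [b.off > 3]
23. n11.val = -1  [d.val - 4]
24. n11.live = 7  [d.val + S.env - 7]
25. n14.env = 30  [(if S₁.lab then S₁.val else S₀.env) + 31]
26. n15.val = 0  [terminal]
27. n16.lim = true  [terminal]
28. n14.lab = true  [e.lim == true]
29. n14.val = -9  [S.env * 2 - 69]
30. n14.live = 14  [(if e.lim then S.env else d.val) - 16]
31. n17.live = 27  [S₂.val + 36]
32. n17.lim = false  [S₂.live > 14]
33. n18.lim = false  [terminal]
34. n19.val = 18  [terminal]
35. n17.idx = 4  [A.live - 23]
36. n10.lab = false  [S₁.lab == false]
37. n10.val = -9  [S₀.env - 3]
38. n10.live = 2  [(if S₂.lab then S₁.val else S₀.env) + 3]
39. n2.idx = 1  [len(B.hot) - 2]
40. n0.lab = true  [S.env > 29]
41. n0.val = 14  [(if e.lim then A.idx else S.env) + 13]
42. n0.live = 5  [S.env * 2 - 55]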